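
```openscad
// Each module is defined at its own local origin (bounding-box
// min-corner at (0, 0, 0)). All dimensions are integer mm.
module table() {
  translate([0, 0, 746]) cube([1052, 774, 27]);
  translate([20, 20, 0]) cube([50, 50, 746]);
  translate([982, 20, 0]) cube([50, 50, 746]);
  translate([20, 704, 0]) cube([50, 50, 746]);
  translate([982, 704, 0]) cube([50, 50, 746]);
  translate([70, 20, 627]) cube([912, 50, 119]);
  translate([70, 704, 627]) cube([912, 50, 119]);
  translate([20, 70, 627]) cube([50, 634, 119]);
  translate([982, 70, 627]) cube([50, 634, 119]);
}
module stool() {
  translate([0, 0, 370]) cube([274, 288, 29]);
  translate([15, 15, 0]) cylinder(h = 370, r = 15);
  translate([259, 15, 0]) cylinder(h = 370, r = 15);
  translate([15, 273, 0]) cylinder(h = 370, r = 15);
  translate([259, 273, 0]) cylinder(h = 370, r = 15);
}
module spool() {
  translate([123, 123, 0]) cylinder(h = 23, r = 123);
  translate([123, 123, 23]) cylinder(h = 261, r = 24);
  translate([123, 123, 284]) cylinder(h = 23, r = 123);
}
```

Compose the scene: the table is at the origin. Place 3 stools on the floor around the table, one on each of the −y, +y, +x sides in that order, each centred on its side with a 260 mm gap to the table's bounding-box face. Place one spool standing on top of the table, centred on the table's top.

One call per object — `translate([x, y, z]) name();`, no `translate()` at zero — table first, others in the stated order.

table();
translate([389, -548, 0]) stool();
translate([389, 1034, 0]) stool();
translate([1312, 243, 0]) stool();
translate([403, 264, 773]) spool();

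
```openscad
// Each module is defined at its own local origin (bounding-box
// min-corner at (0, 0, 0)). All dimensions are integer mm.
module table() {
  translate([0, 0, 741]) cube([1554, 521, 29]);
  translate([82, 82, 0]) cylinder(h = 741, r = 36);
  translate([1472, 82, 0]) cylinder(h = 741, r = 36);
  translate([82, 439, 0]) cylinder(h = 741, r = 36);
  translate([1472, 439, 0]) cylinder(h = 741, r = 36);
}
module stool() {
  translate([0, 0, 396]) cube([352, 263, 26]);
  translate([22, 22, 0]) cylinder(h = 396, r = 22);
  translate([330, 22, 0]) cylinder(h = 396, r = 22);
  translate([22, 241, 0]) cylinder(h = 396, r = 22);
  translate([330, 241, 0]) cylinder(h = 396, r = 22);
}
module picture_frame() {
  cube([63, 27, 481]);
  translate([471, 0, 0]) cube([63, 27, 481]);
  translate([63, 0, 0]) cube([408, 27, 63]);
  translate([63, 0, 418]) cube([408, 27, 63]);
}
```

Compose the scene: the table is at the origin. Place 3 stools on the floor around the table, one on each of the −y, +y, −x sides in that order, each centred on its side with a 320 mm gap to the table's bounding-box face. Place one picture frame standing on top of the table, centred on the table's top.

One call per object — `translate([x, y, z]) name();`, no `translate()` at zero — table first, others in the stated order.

table();
translate([601, -583, 0]) stool();
translate([601, 841, 0]) stool();
translate([-672, 129, 0]) stool();
translate([510, 247, 770]) picture_frame();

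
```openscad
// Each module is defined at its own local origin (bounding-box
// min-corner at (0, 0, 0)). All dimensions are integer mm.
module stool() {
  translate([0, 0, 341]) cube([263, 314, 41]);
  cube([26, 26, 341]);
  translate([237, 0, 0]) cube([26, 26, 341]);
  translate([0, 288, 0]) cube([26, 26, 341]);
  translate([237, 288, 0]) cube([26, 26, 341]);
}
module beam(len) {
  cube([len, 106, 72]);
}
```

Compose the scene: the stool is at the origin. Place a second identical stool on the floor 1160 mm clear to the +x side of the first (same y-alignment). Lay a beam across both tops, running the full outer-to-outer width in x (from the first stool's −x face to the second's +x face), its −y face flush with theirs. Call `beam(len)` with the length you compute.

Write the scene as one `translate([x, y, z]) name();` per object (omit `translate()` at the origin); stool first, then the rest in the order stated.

stool();
translate([1423, 0, 0]) stool();
translate([0, 0, 382]) beam(1686);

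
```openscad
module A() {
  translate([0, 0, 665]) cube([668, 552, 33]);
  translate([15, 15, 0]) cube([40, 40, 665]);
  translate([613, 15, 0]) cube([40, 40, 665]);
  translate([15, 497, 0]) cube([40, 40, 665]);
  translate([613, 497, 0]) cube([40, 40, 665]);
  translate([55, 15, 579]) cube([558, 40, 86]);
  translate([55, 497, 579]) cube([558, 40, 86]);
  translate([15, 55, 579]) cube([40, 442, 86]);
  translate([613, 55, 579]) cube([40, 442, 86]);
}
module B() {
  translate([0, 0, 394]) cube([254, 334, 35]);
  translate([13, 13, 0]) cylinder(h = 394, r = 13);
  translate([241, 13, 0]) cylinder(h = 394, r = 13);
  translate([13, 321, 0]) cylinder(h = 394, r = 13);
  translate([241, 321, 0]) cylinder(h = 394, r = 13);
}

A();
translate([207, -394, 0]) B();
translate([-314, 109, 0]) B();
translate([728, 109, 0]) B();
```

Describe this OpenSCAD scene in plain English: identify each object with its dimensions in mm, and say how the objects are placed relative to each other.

A is a table: top 668 mm (x) × 552 mm (y), 33 mm thick, upper face at z = 698 mm, on four 40×40 mm square legs, each inset 15 mm from the nearest pair of top edges, running from z = 0 to the bottom of the top. Four apron rails, 40 mm thick and 86 mm tall, run between adjacent legs with their top edges flush with the underside of the top and their outer faces flush with the legs' outer faces.

B is a simple wooden stool: a rectangular seat 254 mm (x) by 334 mm (y), 35 mm thick, top face at z = 429 mm, on four round legs, each 26 mm in diameter. The legs rest on z = 0, each leg's axis is inset half a diameter from the nearest pair of seat edges (so the leg's bounding box is flush with the corner).

Three stools sit around the table at the −y, −x, +x sides.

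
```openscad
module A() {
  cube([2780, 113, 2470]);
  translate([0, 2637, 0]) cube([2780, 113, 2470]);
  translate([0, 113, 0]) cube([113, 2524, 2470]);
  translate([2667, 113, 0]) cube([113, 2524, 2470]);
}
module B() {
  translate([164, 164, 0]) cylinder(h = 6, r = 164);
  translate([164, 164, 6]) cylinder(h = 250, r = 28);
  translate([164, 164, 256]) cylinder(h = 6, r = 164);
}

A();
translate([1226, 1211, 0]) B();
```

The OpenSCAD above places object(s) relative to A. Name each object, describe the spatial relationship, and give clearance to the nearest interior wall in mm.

A is a house frame. B is a spool. The spool sits inside the house frame, centred. The clearance to the nearest interior wall is 1098 mm.

Clearances: x = 1113, y = 1098; minimum 1098 mm.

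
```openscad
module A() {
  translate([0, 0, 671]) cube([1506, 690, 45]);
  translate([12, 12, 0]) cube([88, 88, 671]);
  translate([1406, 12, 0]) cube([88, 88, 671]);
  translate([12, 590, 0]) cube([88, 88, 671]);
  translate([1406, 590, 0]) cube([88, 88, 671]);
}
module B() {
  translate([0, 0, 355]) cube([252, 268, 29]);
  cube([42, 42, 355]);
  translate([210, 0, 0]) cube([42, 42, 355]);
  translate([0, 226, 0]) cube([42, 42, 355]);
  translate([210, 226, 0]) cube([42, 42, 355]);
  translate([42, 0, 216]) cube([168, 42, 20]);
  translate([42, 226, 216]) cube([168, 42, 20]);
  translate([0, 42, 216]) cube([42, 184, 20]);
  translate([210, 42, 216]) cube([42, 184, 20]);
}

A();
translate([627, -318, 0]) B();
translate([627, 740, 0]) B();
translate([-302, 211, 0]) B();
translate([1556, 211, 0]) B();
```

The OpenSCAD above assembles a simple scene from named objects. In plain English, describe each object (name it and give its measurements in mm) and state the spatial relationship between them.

A is a table with a 1506×690 mm rectangular top, 45 mm thick, top surface at z = 716 mm, supported by four 88×88 mm square legs, each inset 12 mm from the nearest pair of top edges, running from the floor.

B is a simple wooden stool: a rectangular seat 252 mm (x) by 268 mm (y), 29 mm thick, top face at z = 384 mm, on four square legs, each 42×42 mm in cross-section. The legs rest on z = 0, each flush with a corner of the seat. Four stretchers, 42 mm wide and 20 mm tall, connect adjacent legs with their undersides at z = 216 mm, each running between the inner faces of the legs it joins and aligned with the legs' outer faces on the other axis.

Four stools sit around the table at the −y, +y, −x, +x sides.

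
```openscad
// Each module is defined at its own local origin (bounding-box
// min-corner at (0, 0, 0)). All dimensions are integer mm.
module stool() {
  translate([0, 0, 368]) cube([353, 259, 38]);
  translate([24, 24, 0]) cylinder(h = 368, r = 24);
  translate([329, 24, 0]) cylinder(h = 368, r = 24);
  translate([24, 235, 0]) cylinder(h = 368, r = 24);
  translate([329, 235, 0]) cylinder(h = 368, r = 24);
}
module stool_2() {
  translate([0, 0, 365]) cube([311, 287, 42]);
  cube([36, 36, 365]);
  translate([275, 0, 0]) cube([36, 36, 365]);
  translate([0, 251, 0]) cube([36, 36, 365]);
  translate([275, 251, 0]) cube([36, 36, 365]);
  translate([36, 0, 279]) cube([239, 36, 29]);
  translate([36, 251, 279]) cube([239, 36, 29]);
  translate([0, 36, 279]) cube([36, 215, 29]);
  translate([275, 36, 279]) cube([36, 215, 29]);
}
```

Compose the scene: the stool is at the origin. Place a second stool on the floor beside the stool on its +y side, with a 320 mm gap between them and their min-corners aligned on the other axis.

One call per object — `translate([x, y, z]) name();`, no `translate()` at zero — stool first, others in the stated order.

stool();
translate([0, 579, 0]) stool_2();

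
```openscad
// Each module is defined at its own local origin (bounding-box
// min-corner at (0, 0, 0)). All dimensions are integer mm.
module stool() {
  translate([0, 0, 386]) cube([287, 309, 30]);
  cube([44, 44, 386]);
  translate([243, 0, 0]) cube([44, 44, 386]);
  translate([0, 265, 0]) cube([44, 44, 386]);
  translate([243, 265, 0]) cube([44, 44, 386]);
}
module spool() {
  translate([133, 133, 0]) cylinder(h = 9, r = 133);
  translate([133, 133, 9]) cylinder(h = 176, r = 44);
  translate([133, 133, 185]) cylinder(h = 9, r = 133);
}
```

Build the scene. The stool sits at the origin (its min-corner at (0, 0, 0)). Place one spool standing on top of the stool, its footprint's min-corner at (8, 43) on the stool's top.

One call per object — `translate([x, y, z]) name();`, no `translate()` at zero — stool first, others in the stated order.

stool();
translate([8, 43, 416]) spool();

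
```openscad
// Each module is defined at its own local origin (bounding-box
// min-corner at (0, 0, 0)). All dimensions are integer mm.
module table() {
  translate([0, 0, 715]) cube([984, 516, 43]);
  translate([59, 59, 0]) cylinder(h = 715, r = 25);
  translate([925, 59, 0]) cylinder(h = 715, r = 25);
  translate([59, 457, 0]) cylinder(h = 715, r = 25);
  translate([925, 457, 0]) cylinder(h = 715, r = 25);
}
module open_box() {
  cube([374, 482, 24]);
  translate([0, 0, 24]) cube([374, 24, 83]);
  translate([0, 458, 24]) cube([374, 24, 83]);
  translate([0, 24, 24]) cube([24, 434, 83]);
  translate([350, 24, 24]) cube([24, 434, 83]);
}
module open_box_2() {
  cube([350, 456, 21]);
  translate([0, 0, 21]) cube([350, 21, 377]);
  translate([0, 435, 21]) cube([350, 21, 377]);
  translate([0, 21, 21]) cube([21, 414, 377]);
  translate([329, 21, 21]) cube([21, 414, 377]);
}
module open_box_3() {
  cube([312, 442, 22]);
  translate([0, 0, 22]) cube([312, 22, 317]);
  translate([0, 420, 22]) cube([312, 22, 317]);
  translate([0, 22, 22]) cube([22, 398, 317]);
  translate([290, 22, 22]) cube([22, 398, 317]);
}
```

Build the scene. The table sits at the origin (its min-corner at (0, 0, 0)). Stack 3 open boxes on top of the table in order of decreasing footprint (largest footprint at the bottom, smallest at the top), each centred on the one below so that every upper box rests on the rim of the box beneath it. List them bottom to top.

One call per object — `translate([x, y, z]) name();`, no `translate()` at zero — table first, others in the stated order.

table();
translate([305, 17, 758]) open_box();
translate([317, 30, 865]) open_box_2();
translate([336, 37, 1263]) open_box_3();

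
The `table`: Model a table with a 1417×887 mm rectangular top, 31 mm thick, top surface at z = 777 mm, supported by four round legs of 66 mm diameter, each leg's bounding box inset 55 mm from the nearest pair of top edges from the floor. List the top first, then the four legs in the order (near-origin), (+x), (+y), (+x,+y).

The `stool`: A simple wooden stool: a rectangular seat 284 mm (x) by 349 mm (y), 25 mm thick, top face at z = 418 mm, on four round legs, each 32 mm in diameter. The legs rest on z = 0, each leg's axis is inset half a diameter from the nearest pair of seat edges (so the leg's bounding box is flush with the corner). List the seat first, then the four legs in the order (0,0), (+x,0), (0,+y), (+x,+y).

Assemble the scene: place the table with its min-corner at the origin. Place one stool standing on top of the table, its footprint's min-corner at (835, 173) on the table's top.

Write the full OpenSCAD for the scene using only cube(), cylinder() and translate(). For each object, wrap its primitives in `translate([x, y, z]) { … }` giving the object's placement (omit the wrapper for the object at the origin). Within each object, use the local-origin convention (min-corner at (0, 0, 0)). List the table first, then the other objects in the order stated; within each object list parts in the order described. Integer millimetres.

translate([0, 0, 746]) cube([1417, 887, 31]);
translate([88, 88, 0]) cylinder(h = 746, r = 33);
translate([1329, 88, 0]) cylinder(h = 746, r = 33);
translate([88, 799, 0]) cylinder(h = 746, r = 33);
translate([1329, 799, 0]) cylinder(h = 746, r = 33);
translate([835, 173, 777]) {
  translate([0, 0, 393]) cube([284, 349, 25]);
  translate([16, 16, 0]) cylinder(h = 393, r = 16);
  translate([268, 16, 0]) cylinder(h = 393, r = 16);
  translate([16, 333, 0]) cylinder(h = 393, r = 16);
  translate([268, 333, 0]) cylinder(h = 393, r = 16);
}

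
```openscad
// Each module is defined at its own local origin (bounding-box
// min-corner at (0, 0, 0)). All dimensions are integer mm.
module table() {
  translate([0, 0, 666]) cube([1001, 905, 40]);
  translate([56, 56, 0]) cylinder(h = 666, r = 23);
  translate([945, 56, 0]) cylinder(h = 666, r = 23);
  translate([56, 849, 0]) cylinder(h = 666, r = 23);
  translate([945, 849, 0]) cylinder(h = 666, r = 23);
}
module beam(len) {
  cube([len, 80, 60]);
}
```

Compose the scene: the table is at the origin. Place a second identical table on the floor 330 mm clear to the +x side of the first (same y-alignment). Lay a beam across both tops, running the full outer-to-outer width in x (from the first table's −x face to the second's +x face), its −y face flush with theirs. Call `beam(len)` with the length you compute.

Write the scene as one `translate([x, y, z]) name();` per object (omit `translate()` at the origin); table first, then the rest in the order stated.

table();
translate([1331, 0, 0]) table();
translate([0, 0, 706]) beam(2332);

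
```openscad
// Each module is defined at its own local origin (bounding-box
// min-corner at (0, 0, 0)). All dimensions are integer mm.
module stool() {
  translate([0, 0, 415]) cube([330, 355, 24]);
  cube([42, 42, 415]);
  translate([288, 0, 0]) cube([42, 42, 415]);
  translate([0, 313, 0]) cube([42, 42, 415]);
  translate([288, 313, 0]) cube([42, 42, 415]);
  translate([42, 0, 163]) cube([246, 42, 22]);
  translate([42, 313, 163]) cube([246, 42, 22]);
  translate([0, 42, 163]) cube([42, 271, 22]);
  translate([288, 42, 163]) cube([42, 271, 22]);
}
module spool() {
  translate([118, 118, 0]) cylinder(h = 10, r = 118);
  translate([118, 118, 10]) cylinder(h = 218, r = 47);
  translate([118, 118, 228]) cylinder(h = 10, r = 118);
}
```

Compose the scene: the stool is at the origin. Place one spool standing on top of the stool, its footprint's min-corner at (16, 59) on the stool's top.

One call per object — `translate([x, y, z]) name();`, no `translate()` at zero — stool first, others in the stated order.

stool();
translate([16, 59, 439]) spool();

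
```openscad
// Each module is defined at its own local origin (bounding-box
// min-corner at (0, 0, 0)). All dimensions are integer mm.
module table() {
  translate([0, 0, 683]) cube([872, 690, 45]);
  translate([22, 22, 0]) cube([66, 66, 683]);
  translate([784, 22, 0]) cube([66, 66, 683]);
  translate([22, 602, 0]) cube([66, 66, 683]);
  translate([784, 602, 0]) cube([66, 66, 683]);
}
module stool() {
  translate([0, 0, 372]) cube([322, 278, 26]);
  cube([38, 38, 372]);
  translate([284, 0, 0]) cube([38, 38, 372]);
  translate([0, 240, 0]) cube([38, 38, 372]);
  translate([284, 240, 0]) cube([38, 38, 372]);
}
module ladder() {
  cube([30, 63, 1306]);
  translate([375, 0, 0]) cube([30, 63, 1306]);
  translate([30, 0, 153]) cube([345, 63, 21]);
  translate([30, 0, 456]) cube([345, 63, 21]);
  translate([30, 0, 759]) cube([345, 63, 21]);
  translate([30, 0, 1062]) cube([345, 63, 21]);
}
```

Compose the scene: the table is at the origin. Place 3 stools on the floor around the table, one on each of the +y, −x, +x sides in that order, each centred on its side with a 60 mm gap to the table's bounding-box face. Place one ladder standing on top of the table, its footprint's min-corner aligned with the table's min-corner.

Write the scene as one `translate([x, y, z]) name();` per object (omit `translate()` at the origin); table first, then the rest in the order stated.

table();
translate([275, 750, 0]) stool();
translate([-382, 206, 0]) stool();
translate([932, 206, 0]) stool();
translate([0, 0, 728]) ladder();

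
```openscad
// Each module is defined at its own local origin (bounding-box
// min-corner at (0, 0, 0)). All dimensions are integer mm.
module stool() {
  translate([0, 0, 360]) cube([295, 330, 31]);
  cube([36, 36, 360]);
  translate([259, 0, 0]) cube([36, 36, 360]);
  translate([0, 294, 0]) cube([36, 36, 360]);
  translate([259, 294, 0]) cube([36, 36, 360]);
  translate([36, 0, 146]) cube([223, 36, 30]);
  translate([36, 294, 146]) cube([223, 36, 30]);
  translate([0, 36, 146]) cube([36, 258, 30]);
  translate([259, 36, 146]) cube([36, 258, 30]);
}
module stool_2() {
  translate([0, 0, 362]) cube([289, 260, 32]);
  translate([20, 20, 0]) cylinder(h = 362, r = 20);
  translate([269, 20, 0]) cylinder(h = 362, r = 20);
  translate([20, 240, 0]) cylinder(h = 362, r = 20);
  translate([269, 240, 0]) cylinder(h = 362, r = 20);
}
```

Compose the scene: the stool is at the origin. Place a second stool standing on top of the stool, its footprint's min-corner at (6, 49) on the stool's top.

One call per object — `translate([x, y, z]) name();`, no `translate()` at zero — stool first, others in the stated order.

stool();
translate([6, 49, 391]) stool_2();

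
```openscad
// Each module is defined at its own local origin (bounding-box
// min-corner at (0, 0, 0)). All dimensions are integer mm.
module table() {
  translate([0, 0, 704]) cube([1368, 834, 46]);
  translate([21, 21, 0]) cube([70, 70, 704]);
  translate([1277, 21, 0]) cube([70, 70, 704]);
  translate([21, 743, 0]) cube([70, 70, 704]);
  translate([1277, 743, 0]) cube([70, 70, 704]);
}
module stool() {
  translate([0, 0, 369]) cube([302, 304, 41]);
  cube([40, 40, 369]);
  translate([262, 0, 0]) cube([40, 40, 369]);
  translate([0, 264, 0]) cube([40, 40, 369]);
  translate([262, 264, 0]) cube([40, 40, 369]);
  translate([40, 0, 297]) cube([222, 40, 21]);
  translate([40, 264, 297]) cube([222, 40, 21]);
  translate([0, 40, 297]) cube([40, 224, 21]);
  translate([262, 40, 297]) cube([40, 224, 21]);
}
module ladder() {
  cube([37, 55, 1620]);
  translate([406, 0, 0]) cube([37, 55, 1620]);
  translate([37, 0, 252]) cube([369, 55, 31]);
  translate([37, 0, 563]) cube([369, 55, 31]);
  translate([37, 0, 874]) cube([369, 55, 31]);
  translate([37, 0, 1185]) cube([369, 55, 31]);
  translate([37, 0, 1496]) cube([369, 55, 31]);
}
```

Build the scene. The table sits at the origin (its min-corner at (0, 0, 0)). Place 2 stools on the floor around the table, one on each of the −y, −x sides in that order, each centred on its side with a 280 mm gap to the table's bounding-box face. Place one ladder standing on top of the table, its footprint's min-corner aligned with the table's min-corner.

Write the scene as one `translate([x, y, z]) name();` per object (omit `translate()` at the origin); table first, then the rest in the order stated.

table();
translate([533, -584, 0]) stool();
translate([-582, 265, 0]) stool();
translate([0, 0, 750]) ladder();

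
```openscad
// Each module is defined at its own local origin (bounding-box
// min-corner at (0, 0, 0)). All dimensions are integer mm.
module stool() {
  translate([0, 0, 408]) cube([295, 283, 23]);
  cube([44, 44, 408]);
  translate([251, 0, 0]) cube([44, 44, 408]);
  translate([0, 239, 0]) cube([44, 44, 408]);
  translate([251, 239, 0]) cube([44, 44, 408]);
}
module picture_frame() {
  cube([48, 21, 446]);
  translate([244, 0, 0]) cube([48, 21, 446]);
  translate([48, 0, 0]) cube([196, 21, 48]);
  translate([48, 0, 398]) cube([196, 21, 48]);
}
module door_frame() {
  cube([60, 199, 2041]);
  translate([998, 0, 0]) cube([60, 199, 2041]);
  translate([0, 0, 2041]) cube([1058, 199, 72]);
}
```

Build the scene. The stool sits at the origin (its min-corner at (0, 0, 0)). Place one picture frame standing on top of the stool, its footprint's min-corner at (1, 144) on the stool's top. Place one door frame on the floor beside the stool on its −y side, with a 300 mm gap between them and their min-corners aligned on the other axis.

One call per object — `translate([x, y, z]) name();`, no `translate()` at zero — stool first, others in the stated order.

stool();
translate([1, 144, 431]) picture_frame();
translate([0, -499, 0]) door_frame();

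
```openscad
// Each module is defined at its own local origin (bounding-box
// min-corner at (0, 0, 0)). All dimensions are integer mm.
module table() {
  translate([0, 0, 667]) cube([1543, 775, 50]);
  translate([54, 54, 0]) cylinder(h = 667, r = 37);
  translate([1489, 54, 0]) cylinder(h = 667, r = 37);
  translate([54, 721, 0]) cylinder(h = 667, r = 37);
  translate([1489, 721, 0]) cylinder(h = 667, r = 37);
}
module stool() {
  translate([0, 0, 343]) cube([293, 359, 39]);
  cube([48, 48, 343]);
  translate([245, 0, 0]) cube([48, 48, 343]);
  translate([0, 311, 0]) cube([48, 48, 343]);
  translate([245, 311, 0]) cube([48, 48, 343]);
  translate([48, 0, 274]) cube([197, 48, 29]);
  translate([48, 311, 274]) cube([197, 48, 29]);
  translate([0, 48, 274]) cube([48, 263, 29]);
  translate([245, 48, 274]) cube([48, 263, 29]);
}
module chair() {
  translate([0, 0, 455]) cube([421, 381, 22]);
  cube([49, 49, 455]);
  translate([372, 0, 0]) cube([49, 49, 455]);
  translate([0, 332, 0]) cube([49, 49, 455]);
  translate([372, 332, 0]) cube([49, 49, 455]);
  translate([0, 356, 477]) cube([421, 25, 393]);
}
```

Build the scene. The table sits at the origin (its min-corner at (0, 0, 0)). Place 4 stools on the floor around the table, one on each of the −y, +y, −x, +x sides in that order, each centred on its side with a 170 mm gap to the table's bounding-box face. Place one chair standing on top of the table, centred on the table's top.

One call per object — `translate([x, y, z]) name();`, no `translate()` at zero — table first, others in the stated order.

table();
translate([625, -529, 0]) stool();
translate([625, 945, 0]) stool();
translate([-463, 208, 0]) stool();
translate([1713, 208, 0]) stool();
translate([561, 197, 717]) chair();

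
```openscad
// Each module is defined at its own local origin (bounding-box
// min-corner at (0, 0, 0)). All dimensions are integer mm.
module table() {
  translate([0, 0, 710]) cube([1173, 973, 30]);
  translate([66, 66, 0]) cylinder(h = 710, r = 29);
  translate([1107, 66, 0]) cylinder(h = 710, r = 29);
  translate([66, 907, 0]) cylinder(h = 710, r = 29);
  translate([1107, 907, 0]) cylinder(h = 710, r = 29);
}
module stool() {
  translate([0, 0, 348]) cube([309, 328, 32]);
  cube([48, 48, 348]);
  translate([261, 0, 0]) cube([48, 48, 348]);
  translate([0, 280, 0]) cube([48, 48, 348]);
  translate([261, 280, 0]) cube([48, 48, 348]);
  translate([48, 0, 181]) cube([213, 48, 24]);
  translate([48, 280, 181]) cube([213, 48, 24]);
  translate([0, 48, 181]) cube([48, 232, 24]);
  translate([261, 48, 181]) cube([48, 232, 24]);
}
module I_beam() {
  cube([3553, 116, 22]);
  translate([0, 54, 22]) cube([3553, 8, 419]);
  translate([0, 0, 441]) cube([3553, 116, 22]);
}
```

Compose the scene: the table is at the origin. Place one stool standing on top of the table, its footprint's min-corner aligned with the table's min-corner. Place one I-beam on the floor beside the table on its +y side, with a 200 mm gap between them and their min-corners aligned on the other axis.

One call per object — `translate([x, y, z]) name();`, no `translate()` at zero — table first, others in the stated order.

table();
translate([0, 0, 740]) stool();
translate([0, 1173, 0]) I_beam();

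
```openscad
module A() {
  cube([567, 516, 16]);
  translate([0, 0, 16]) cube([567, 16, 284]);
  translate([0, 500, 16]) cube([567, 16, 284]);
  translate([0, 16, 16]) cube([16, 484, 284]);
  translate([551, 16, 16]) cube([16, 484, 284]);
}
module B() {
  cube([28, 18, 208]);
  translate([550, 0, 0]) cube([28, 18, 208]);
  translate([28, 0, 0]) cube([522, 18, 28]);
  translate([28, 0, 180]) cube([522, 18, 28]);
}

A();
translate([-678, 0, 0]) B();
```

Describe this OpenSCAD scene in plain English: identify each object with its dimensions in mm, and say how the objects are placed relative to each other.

A is an open storage box with external size 567×516×300 mm and wall thickness 16 mm (the base is also 16 mm thick). The base covers the whole footprint; the four walls stand on the base, with the y-facing walls full-width and the x-facing walls fitting between their inner faces.

B is a picture frame with a 522×152 mm rectangular opening (x by z) and a uniform 28 mm border on every side. Frame depth is 18 mm along y. It is built from two vertical stiles running the full outside height and two horizontal rails spanning the gap between the stiles.

The picture frame is on the floor beside the open box on its −x side.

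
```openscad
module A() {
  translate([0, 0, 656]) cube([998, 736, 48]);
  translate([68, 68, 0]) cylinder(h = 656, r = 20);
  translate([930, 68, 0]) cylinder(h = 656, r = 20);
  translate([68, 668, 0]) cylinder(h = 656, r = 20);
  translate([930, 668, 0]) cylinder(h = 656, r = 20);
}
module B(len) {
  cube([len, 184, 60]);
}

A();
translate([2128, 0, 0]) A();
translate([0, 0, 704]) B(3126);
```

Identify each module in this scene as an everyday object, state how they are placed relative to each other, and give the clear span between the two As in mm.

A is a table. B is a beam. A beam spans the tops of two tables. The clear span between the two tables is 1130 mm.

Second table starts at x = 2128; first ends at x = 998; clear span = 2128 − 998 = 1130 mm.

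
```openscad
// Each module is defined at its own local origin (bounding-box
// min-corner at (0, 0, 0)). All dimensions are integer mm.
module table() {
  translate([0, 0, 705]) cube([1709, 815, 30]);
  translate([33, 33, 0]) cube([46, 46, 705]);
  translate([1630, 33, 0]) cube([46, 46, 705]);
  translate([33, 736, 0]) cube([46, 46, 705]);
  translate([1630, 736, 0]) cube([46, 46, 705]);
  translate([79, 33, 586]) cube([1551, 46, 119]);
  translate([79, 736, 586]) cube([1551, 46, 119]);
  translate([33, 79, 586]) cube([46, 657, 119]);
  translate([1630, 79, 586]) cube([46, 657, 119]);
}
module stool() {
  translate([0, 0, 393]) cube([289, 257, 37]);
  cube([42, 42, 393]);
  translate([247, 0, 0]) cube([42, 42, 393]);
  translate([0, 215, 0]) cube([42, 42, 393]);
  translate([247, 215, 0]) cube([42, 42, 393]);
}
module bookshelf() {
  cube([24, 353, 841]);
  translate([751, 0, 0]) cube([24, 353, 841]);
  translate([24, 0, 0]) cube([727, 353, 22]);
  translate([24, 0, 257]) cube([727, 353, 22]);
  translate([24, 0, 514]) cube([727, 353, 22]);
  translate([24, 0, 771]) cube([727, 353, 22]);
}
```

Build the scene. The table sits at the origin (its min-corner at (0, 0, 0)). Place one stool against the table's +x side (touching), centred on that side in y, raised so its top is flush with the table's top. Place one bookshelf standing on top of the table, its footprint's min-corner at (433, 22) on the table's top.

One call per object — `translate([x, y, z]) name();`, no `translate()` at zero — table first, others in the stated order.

table();
translate([1709, 279, 305]) stool();
translate([433, 22, 735]) bookshelf();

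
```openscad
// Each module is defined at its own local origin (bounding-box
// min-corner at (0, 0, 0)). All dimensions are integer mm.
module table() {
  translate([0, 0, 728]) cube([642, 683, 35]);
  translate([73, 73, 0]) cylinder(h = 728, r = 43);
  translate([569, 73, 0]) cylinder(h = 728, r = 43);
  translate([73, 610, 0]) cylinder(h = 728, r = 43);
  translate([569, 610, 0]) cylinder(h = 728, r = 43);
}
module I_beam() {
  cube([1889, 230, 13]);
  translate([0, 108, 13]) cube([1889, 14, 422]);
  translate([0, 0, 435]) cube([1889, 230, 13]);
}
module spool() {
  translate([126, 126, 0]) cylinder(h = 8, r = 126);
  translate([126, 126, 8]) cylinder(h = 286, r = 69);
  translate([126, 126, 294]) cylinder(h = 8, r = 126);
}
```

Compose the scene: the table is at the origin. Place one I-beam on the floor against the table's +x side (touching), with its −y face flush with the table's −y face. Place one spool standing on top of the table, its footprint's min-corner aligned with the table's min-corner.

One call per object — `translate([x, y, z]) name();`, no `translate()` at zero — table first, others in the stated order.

table();
translate([642, 0, 0]) I_beam();
translate([0, 0, 763]) spool();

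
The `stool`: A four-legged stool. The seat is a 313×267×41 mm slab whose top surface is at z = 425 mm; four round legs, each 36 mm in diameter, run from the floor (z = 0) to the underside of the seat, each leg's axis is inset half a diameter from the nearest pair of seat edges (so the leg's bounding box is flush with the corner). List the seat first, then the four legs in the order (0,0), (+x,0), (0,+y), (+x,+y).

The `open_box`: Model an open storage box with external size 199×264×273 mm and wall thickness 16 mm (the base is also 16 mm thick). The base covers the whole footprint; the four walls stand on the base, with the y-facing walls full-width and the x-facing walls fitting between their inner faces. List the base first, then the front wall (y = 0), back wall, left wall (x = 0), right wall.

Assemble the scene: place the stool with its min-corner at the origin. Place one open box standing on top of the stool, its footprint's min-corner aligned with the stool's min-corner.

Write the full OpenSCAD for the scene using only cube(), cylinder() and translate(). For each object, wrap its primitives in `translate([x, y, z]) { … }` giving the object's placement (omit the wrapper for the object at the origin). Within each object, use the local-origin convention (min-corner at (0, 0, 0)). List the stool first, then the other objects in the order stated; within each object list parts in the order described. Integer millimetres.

translate([0, 0, 384]) cube([313, 267, 41]);
translate([18, 18, 0]) cylinder(h = 384, r = 18);
translate([295, 18, 0]) cylinder(h = 384, r = 18);
translate([18, 249, 0]) cylinder(h = 384, r = 18);
translate([295, 249, 0]) cylinder(h = 384, r = 18);
translate([0, 0, 425]) {
  cube([199, 264, 16]);
  translate([0, 0, 16]) cube([199, 16, 257]);
  translate([0, 248, 16]) cube([199, 16, 257]);
  translate([0, 16, 16]) cube([16, 232, 257]);
  translate([183, 16, 16]) cube([16, 232, 257]);
}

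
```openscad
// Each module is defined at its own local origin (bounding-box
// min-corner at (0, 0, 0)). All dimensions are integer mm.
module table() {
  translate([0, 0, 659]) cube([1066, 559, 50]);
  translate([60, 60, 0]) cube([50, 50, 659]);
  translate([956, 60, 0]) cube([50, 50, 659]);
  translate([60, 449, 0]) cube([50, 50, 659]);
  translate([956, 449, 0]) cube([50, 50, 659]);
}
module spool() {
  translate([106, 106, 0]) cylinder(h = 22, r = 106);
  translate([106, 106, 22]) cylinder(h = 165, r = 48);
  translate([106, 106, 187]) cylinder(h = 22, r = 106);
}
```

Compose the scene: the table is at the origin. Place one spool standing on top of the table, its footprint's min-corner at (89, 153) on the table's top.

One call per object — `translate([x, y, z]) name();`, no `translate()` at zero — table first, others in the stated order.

table();
translate([89, 153, 709]) spool();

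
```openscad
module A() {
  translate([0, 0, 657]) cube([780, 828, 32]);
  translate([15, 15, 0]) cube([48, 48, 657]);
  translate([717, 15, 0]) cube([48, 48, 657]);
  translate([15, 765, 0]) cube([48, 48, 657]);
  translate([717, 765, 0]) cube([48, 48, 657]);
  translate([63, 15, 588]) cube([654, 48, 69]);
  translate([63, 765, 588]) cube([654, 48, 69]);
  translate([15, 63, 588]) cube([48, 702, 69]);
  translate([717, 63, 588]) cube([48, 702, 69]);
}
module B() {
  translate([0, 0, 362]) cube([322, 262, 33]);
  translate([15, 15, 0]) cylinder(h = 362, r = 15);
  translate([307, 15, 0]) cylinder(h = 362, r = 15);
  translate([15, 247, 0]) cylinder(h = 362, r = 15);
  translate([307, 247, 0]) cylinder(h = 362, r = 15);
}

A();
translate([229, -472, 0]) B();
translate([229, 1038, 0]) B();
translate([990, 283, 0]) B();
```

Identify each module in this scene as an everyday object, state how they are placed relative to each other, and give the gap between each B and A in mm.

Each stool's nearest face is 210 mm from the table's bounding box.

A is a table. B is a stool. Three stools sit around the table at the −y, +y, +x sides. The gap between each stool and the table is 210 mm.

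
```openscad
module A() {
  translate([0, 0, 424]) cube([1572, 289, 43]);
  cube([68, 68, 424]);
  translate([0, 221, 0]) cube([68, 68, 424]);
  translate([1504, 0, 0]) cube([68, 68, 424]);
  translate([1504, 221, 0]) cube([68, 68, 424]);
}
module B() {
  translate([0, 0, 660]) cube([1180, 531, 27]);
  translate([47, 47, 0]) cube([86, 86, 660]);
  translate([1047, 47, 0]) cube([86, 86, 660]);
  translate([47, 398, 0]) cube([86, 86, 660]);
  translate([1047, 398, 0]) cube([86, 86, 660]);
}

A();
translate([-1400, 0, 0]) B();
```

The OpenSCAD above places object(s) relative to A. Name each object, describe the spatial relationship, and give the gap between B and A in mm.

A is a bench. B is a table. The table is on the floor beside the bench on its −x side. The gap between the table and the bench is 220 mm.

The table's nearest face is 220 mm from the bench's −x face.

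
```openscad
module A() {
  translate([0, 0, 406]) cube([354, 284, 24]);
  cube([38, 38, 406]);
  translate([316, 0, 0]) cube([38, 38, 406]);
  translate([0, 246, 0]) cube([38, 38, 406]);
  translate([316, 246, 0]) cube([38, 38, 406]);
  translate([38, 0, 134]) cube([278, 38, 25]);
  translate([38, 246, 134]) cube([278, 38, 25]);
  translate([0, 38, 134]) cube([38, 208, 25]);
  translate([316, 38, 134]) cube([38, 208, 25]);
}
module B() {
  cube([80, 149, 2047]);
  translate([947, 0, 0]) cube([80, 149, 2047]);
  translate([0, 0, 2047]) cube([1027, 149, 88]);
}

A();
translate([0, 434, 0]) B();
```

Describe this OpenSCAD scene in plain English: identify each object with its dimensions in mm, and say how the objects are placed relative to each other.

A is a four-legged stool. The seat is a 354×284×24 mm slab whose top surface is at z = 430 mm; four square legs, each 38×38 mm in cross-section, run from the floor (z = 0) to the underside of the seat, each flush with a corner of the seat. Four stretchers, 38 mm wide and 25 mm tall, connect adjacent legs with their undersides at z = 134 mm, each running between the inner faces of the legs it joins and aligned with the legs' outer faces on the other axis.

B is a door frame. The clear opening is 867 mm wide and 2047 mm high. Two 80 mm wide jambs, 149 mm deep, stand either side of the opening from the floor to the top of the opening. A 88 mm thick head sits across the top of both jambs, spanning the full outside width of the frame.

The door frame is on the floor beside the stool on its +y side.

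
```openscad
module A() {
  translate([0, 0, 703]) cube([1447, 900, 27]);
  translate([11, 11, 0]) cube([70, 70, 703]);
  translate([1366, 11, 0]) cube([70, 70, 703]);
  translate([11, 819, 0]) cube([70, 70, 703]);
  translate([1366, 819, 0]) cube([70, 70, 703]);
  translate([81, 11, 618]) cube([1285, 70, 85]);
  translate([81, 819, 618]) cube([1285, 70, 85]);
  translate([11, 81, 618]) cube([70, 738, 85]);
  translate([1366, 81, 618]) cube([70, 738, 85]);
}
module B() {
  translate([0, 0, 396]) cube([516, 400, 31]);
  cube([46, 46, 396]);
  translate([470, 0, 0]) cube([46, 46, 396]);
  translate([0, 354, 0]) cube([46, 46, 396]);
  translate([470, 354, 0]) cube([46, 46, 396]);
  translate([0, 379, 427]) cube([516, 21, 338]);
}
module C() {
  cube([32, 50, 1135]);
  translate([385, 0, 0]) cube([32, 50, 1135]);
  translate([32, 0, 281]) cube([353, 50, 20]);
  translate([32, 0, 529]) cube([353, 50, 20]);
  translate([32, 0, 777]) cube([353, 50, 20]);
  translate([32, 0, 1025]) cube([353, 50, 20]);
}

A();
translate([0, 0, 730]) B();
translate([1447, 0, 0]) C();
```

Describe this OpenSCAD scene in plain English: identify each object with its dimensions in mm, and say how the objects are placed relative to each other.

A is a rectangular dining table. The top is 1447×900×27 mm with its upper surface at z = 730 mm. It stands on four 70×70 mm square legs, each inset 11 mm from the nearest pair of top edges, running from the floor to the underside of the top. Four apron rails, 70 mm thick and 85 mm tall, run between adjacent legs with their top edges flush with the underside of the top and their outer faces flush with the legs' outer faces.

B is a chair: 516×400 mm seat, 31 mm thick, top at z = 427 mm, on four 46 mm square corner legs flush with the seat edges. A 21 mm thick backrest slab spans the full seat width, extending 338 mm above the seat top, its back face flush with the seat's +y edge.

C is a wooden ladder with two side rails of 32×50 mm section and 1135 mm height, set 417 mm apart overall. Between them run 4 rectangular rungs (50 mm deep, 20 mm thick), front faces flush with the rails' −y face. The bottom of the first rung is 281 mm above the floor and each subsequent rung is 248 mm higher than the one below.

The chair is on top of the table. The ladder is against the table's +x side, with their −y faces flush.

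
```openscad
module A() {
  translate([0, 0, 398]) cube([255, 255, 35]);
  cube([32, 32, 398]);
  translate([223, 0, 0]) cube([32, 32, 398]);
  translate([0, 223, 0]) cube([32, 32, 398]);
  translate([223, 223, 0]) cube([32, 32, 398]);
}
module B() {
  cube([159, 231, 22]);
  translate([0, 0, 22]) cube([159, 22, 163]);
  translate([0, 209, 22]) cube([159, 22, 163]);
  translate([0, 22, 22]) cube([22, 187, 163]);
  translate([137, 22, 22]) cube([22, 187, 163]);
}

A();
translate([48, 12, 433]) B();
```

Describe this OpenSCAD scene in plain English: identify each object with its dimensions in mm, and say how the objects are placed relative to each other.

A is a simple wooden stool: a rectangular seat 255 mm (x) by 255 mm (y), 35 mm thick, top face at z = 433 mm, on four square legs, each 32×32 mm in cross-section. The legs rest on z = 0, each flush with a corner of the seat.

B is an open-topped rectangular box: outside dimensions 159×231×185 mm, with a uniform wall and base thickness of 22 mm. The base is a full 159×231 slab on the floor; four walls sit on top of the base. The front and back walls (the −y and +y sides) span the full width; the two side walls fit between them.

The open box is on top of the stool, centred.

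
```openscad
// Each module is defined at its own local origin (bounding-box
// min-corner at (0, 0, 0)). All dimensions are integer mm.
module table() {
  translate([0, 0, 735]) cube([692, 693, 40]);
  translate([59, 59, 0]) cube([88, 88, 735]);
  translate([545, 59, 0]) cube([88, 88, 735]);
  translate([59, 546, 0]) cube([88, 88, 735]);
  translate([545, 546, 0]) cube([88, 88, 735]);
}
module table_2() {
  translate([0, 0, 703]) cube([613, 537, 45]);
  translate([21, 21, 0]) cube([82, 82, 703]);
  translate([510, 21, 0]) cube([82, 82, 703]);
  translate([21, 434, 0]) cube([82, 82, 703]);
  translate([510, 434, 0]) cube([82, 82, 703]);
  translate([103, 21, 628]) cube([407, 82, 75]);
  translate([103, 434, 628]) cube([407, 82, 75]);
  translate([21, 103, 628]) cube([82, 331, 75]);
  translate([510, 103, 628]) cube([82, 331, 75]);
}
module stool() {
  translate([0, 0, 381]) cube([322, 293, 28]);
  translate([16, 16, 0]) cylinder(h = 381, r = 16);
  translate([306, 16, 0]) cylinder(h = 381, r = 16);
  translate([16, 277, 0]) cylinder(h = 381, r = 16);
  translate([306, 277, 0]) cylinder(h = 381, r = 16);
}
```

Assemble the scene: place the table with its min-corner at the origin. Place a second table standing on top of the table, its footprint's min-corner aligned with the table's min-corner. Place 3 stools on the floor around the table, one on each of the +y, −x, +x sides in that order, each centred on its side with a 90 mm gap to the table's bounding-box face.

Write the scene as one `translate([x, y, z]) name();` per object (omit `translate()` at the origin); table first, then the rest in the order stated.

table();
translate([0, 0, 775]) table_2();
translate([185, 783, 0]) stool();
translate([-412, 200, 0]) stool();
translate([782, 200, 0]) stool();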